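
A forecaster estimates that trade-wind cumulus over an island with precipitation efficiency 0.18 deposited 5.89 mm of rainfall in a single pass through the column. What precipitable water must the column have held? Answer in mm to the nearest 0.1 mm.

PW = rainfall / ε = 5.89 / 0.18 = 32.7 mm.

PW ≈ 32.7 mm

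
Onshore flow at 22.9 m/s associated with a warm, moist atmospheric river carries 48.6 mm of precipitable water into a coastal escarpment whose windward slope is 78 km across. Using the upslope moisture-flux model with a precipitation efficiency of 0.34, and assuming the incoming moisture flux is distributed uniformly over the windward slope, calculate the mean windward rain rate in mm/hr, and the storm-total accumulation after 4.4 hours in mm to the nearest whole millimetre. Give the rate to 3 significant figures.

Incoming column moisture flux per unit ridge length: F = V × PW = 22.9 × 48.6 = 1112.94 mm·m/s.
Spread over the 78 km slope with efficiency ε = 0.34: R = ε·F/W = 0.34 × 1112.94 / 78000 m = 4.851e-03 mm/s.
R = 4.851e-03 × 3600 = 17.5 mm/hr.
Over 4.4 h: total = 17.5 × 4.4 = 77 mm.

R ≈ 17.5 mm/hr; total ≈ 77 mm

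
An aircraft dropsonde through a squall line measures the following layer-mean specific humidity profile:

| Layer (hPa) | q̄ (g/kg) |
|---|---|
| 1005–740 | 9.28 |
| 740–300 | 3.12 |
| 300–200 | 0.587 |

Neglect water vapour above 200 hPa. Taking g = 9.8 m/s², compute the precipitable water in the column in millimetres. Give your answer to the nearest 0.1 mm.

Precipitable water is the column-integrated vapour mass per unit area: PW = (1/g) Σ q̄ Δp, with q in kg/kg and Δp in Pa (1 kg/m² of water = 1 mm).
Layer 1005–740 hPa: Δp = 265 hPa = 26500 Pa, q̄ = 0.00928 kg/kg → 0.00928 × 26500 / 9.8 = 25.09 mm
Layer 740–300 hPa: Δp = 440 hPa = 44000 Pa, q̄ = 0.00312 kg/kg → 0.00312 × 44000 / 9.8 = 14.01 mm
Layer 300–200 hPa: Δp = 100 hPa = 10000 Pa, q̄ = 0.000587 kg/kg → 0.000587 × 10000 / 9.8 = 0.60 mm
PW = 25.09 + 14.01 + 0.60 = 39.70 ≈ 39.7 mm.

PW ≈ 39.7 mm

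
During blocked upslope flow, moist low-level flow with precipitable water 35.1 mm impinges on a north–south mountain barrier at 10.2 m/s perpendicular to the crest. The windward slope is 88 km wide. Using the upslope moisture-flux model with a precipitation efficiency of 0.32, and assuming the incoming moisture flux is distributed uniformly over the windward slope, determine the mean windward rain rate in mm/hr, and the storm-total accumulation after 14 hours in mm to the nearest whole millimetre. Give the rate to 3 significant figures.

Incoming column moisture flux per unit ridge length: F = V × PW = 10.2 × 35.1 = 358.02 mm·m/s.
Spread over the 88 km slope with efficiency ε = 0.32: R = ε·F/W = 0.32 × 358.02 / 88000 m = 1.302e-03 mm/s.
R = 1.302e-03 × 3600 = 4.69 mm/hr.
Over 14 h: total = 4.69 × 14 = 65.66 ≈ 66 mm.

R ≈ 4.69 mm/hr; total ≈ 66 mm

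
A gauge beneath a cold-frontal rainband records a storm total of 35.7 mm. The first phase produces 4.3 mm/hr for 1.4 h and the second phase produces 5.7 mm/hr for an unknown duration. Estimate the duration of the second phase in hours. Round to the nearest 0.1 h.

duration ≈ 5.2 h

Known phases: 4.3 × 1.4 = 6.02 mm.
Remaining depth = 35.7 − 6.02 = 29.68 mm.
Duration = 29.68 / 5.7 = 5.2 h.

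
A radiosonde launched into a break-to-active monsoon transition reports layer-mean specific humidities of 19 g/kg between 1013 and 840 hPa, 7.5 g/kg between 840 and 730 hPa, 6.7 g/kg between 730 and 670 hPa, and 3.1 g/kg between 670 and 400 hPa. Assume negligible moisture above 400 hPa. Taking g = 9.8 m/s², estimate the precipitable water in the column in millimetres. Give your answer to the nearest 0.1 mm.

PW ≈ 54.6 mm

Precipitable water is the column-integrated vapour mass per unit area: PW = (1/g) Σ q̄ Δp, with q in kg/kg and Δp in Pa (1 kg/m² of water = 1 mm).
Layer 1013–840 hPa: Δp = 173 hPa = 17300 Pa, q̄ = 0.019 kg/kg → 0.019 × 17300 / 9.8 = 33.54 mm
Layer 840–730 hPa: Δp = 110 hPa = 11000 Pa, q̄ = 0.0075 kg/kg → 0.0075 × 11000 / 9.8 = 8.42 mm
Layer 730–670 hPa: Δp = 60 hPa = 6000 Pa, q̄ = 0.0067 kg/kg → 0.0067 × 6000 / 9.8 = 4.10 mm
Layer 670–400 hPa: Δp = 270 hPa = 27000 Pa, q̄ = 0.0031 kg/kg → 0.0031 × 27000 / 9.8 = 8.54 mm
PW = 33.54 + 8.42 + 4.10 + 8.54 = 54.60 ≈ 54.6 mm.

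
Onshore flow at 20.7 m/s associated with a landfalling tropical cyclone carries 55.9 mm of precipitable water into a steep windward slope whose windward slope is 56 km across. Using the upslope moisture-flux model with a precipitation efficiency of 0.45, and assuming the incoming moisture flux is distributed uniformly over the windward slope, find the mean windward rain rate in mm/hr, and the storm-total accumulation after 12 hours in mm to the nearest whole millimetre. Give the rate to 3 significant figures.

Incoming column moisture flux per unit ridge length: F = V × PW = 20.7 × 55.9 = 1157.13 mm·m/s.
Spread over the 56 km slope with efficiency ε = 0.45: R = ε·F/W = 0.45 × 1157.13 / 56000 m = 9.298e-03 mm/s.
R = 9.298e-03 × 3600 = 33.5 mm/hr.
Over 12 h: total = 33.5 × 12 = 402 mm.

R ≈ 33.5 mm/hr; total ≈ 402 mm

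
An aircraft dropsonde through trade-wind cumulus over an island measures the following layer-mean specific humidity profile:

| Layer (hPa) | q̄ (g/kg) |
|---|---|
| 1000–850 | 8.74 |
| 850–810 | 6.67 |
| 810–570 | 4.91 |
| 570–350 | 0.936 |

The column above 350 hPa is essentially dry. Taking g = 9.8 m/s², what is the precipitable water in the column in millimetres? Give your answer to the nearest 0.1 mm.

Precipitable water is the column-integrated vapour mass per unit area: PW = (1/g) Σ q̄ Δp, with q in kg/kg and Δp in Pa (1 kg/m² of water = 1 mm).
Layer 1000–850 hPa: Δp = 150 hPa = 15000 Pa, q̄ = 0.00874 kg/kg → 0.00874 × 15000 / 9.8 = 13.38 mm
Layer 850–810 hPa: Δp = 40 hPa = 4000 Pa, q̄ = 0.00667 kg/kg → 0.00667 × 4000 / 9.8 = 2.72 mm
Layer 810–570 hPa: Δp = 240 hPa = 24000 Pa, q̄ = 0.00491 kg/kg → 0.00491 × 24000 / 9.8 = 12.02 mm
Layer 570–350 hPa: Δp = 220 hPa = 22000 Pa, q̄ = 0.000936 kg/kg → 0.000936 × 22000 / 9.8 = 2.10 mm
PW = 13.38 + 2.72 + 12.02 + 2.10 = 30.22 ≈ 30.2 mm.

PW ≈ 30.2 mm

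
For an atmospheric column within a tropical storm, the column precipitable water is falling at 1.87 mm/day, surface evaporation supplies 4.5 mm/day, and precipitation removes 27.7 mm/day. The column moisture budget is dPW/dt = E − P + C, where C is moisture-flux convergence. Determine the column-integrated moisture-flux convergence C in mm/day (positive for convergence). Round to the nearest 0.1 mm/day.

C ≈ 21.3 mm/day

dPW/dt = -1.87 mm/day.
C = dPW/dt − E + P = (-1.87) − 4.5 + 27.7 = 21.3 mm/day.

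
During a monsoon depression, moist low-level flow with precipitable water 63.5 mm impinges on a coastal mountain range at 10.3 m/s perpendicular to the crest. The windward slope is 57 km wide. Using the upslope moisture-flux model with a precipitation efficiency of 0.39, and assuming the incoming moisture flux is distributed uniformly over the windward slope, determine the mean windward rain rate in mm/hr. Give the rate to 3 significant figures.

Incoming column moisture flux per unit ridge length: F = V × PW = 10.3 × 63.5 = 654.05 mm·m/s.
Spread over the 57 km slope with efficiency ε = 0.39: R = ε·F/W = 0.39 × 654.05 / 57000 m = 4.475e-03 mm/s.
R = 4.475e-03 × 3600 = 16.1 mm/hr.

R ≈ 16.1 mm/hr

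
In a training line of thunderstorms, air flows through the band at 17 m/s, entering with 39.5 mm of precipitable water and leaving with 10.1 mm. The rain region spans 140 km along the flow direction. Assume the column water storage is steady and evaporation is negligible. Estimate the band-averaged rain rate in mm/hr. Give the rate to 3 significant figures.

R ≈ 12.9 mm/hr

Column moisture flux per unit crosswind length is F = V × PW.
Inflow: F_in = 17 × 39.5 = 671.5 mm·m/s
Outflow: F_out = 17 × 10.1 = 171.7 mm·m/s
Steady-state rate R = (F_in − F_out)/L = (671.5 − 171.7) / 140000 m = 3.570e-03 mm/s.
R = 3.570e-03 × 3600 = 12.9 mm/hr.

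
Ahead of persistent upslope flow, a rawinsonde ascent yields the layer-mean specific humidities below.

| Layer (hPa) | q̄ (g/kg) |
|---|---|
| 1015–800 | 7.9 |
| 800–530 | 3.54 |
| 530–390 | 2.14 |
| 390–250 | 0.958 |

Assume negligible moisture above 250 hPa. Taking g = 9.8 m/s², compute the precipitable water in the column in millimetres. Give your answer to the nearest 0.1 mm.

Precipitable water is the column-integrated vapour mass per unit area: PW = (1/g) Σ q̄ Δp, with q in kg/kg and Δp in Pa (1 kg/m² of water = 1 mm).
Layer 1015–800 hPa: Δp = 215 hPa = 21500 Pa, q̄ = 0.0079 kg/kg → 0.0079 × 21500 / 9.8 = 17.33 mm
Layer 800–530 hPa: Δp = 270 hPa = 27000 Pa, q̄ = 0.00354 kg/kg → 0.00354 × 27000 / 9.8 = 9.75 mm
Layer 530–390 hPa: Δp = 140 hPa = 14000 Pa, q̄ = 0.00214 kg/kg → 0.00214 × 14000 / 9.8 = 3.06 mm
Layer 390–250 hPa: Δp = 140 hPa = 14000 Pa, q̄ = 0.000958 kg/kg → 0.000958 × 14000 / 9.8 = 1.37 mm
PW = 17.33 + 9.75 + 3.06 + 1.37 = 31.51 ≈ 31.5 mm.

PW ≈ 31.5 mm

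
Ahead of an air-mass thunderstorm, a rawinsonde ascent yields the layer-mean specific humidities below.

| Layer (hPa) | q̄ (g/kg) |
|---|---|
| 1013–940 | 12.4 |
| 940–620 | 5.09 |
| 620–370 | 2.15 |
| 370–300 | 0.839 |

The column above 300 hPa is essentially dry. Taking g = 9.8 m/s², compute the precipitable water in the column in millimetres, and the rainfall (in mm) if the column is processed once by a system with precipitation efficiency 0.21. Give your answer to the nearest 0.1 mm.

PW ≈ 31.9 mm; rainfall ≈ 6.7 mm

Precipitable water is the column-integrated vapour mass per unit area: PW = (1/g) Σ q̄ Δp, with q in kg/kg and Δp in Pa (1 kg/m² of water = 1 mm).
Layer 1013–940 hPa: Δp = 73 hPa = 7300 Pa, q̄ = 0.0124 kg/kg → 0.0124 × 7300 / 9.8 = 9.24 mm
Layer 940–620 hPa: Δp = 320 hPa = 32000 Pa, q̄ = 0.00509 kg/kg → 0.00509 × 32000 / 9.8 = 16.62 mm
Layer 620–370 hPa: Δp = 250 hPa = 25000 Pa, q̄ = 0.00215 kg/kg → 0.00215 × 25000 / 9.8 = 5.48 mm
Layer 370–300 hPa: Δp = 70 hPa = 7000 Pa, q̄ = 0.000839 kg/kg → 0.000839 × 7000 / 9.8 = 0.60 mm
PW = 9.24 + 16.62 + 5.48 + 0.60 = 31.94 ≈ 31.9 mm.
Rainfall = ε × PW = 0.21 × 31.9 = 6.7 mm.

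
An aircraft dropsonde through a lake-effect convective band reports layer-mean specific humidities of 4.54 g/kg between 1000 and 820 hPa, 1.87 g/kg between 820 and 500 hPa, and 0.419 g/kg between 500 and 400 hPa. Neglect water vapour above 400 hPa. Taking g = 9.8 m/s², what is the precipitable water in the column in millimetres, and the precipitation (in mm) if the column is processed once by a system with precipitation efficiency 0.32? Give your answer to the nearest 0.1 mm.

PW ≈ 14.9 mm; precipitation ≈ 4.8 mm

Precipitable water is the column-integrated vapour mass per unit area: PW = (1/g) Σ q̄ Δp, with q in kg/kg and Δp in Pa (1 kg/m² of water = 1 mm).
Layer 1000–820 hPa: Δp = 180 hPa = 18000 Pa, q̄ = 0.00454 kg/kg → 0.00454 × 18000 / 9.8 = 8.34 mm
Layer 820–500 hPa: Δp = 320 hPa = 32000 Pa, q̄ = 0.00187 kg/kg → 0.00187 × 32000 / 9.8 = 6.11 mm
Layer 500–400 hPa: Δp = 100 hPa = 10000 Pa, q̄ = 0.000419 kg/kg → 0.000419 × 10000 / 9.8 = 0.43 mm
PW = 8.34 + 6.11 + 0.43 = 14.88 ≈ 14.9 mm.
Precipitation = ε × PW = 0.32 × 14.9 = 4.8 mm.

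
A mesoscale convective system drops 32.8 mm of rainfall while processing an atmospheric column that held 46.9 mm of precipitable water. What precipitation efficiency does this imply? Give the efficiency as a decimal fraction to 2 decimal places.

ε ≈ 0.70

ε = rainfall / PW = 32.8 / 46.9 = 0.70.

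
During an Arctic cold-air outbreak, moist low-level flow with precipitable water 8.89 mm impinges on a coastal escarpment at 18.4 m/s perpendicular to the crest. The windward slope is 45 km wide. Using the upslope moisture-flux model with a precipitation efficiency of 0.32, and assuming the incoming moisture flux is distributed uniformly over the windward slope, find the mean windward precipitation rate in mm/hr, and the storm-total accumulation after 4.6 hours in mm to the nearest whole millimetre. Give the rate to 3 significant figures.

Incoming column moisture flux per unit ridge length: F = V × PW = 18.4 × 8.89 = 163.576 mm·m/s.
Spread over the 45 km slope with efficiency ε = 0.32: R = ε·F/W = 0.32 × 163.576 / 45000 m = 1.163e-03 mm/s.
R = 1.163e-03 × 3600 = 4.19 mm/hr.
Over 4.6 h: total = 4.19 × 4.6 = 19.274 ≈ 19 mm.

R ≈ 4.19 mm/hr; total ≈ 19 mm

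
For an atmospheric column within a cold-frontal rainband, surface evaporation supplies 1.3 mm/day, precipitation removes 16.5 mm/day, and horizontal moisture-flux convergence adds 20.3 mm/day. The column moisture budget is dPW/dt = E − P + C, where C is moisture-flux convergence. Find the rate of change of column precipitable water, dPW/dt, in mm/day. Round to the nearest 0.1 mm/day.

dPW/dt = E − P + C = 1.3 − 16.5 + (20.3) = 5.1 mm/day.

dPW/dt ≈ 5.1 mm/day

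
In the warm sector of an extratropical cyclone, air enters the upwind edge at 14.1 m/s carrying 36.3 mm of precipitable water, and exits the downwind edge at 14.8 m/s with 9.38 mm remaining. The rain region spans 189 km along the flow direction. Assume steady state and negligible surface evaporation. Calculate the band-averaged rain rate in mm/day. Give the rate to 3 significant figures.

R ≈ 171 mm/day

Column moisture flux per unit crosswind length is F = V × PW.
Inflow: F_in = 14.1 × 36.3 = 511.83 mm·m/s
Outflow: F_out = 14.8 × 9.38 = 138.824 mm·m/s
Steady-state rate R = (F_in − F_out)/L = (511.83 − 138.824) / 189000 m = 1.974e-03 mm/s.
R = 1.974e-03 × 3600 × 24 = 171 mm/day.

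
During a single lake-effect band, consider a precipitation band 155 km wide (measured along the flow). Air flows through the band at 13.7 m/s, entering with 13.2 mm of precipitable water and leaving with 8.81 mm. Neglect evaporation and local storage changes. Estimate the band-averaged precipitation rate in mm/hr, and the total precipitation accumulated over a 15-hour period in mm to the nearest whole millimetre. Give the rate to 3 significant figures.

Column moisture flux per unit crosswind length is F = V × PW.
Inflow: F_in = 13.7 × 13.2 = 180.84 mm·m/s
Outflow: F_out = 13.7 × 8.81 = 120.697 mm·m/s
Steady-state rate R = (F_in − F_out)/L = (180.84 − 120.697) / 155000 m = 3.880e-04 mm/s.
R = 3.880e-04 × 3600 = 1.40 mm/hr.
Over 15 h: total = 1.40 × 15 = 21 mm.

R ≈ 1.40 mm/hr; total ≈ 21 mm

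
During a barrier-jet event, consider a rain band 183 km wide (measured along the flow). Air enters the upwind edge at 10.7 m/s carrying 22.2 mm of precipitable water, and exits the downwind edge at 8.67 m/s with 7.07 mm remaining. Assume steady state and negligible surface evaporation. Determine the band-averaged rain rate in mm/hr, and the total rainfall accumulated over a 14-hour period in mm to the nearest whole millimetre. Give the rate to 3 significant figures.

R ≈ 3.47 mm/hr; total ≈ 49 mm

Column moisture flux per unit crosswind length is F = V × PW.
Inflow: F_in = 10.7 × 22.2 = 237.54 mm·m/s
Outflow: F_out = 8.67 × 7.07 = 61.2969 mm·m/s
Steady-state rate R = (F_in − F_out)/L = (237.54 − 61.2969) / 183000 m = 9.631e-04 mm/s.
R = 9.631e-04 × 3600 = 3.47 mm/hr.
Over 14 h: total = 3.47 × 14 = 48.58 ≈ 49 mm.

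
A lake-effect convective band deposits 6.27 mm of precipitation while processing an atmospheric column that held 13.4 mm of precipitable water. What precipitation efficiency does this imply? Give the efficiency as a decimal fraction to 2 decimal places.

ε = precipitation / PW = 6.27 / 13.4 = 0.47.

ε ≈ 0.47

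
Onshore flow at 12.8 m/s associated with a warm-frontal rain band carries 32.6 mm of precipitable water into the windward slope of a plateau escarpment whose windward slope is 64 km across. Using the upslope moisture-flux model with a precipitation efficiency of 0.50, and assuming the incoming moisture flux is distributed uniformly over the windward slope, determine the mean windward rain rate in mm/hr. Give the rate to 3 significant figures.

R ≈ 11.7 mm/hr

Incoming column moisture flux per unit ridge length: F = V × PW = 12.8 × 32.6 = 417.28 mm·m/s.
Spread over the 64 km slope with efficiency ε = 0.50: R = ε·F/W = 0.50 × 417.28 / 64000 m = 3.260e-03 mm/s.
R = 3.260e-03 × 3600 = 11.7 mm/hr.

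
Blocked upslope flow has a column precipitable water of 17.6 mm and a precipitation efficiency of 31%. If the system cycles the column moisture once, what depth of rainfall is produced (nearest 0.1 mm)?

rainfall ≈ 5.5 mm

Rainfall = ε × PW = 0.31 × 17.6 = 5.5 mm.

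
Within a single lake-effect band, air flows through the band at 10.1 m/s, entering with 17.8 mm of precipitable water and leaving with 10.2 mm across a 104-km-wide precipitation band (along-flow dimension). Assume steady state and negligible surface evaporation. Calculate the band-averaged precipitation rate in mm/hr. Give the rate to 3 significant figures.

R ≈ 2.66 mm/hr

Column moisture flux per unit crosswind length is F = V × PW.
Inflow: F_in = 10.1 × 17.8 = 179.78 mm·m/s
Outflow: F_out = 10.1 × 10.2 = 103.02 mm·m/s
Steady-state rate R = (F_in − F_out)/L = (179.78 − 103.02) / 104000 m = 7.381e-04 mm/s.
R = 7.381e-04 × 3600 = 2.66 mm/hr.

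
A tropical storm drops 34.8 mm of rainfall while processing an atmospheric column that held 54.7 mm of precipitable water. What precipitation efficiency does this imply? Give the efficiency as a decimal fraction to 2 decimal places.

ε ≈ 0.64

ε = rainfall / PW = 34.8 / 54.7 = 0.64.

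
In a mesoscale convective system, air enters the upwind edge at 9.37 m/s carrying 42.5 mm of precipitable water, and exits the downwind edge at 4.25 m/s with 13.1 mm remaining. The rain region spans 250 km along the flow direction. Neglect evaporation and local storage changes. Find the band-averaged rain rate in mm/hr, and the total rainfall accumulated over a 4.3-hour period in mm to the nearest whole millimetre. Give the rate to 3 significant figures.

R ≈ 4.93 mm/hr; total ≈ 21 mm

Column moisture flux per unit crosswind length is F = V × PW.
Inflow: F_in = 9.37 × 42.5 = 398.225 mm·m/s
Outflow: F_out = 4.25 × 13.1 = 55.675 mm·m/s
Steady-state rate R = (F_in − F_out)/L = (398.225 − 55.675) / 250000 m = 1.370e-03 mm/s.
R = 1.370e-03 × 3600 = 4.93 mm/hr.
Over 4.3 h: total = 4.93 × 4.3 = 21.199 ≈ 21 mm.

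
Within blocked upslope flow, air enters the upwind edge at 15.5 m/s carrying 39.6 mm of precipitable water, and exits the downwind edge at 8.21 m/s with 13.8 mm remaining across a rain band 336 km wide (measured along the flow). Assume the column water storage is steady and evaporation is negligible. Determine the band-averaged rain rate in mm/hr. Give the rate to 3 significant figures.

R ≈ 5.36 mm/hr

Column moisture flux per unit crosswind length is F = V × PW.
Inflow: F_in = 15.5 × 39.6 = 613.8 mm·m/s
Outflow: F_out = 8.21 × 13.8 = 113.298 mm·m/s
Steady-state rate R = (F_in − F_out)/L = (613.8 − 113.298) / 336000 m = 1.490e-03 mm/s.
R = 1.490e-03 × 3600 = 5.36 mm/hr.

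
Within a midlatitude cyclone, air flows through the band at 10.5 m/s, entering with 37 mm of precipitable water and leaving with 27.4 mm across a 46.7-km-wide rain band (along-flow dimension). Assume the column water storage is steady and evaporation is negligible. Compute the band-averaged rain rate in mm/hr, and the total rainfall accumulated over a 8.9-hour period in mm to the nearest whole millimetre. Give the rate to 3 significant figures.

Column moisture flux per unit crosswind length is F = V × PW.
Inflow: F_in = 10.5 × 37 = 388.5 mm·m/s
Outflow: F_out = 10.5 × 27.4 = 287.7 mm·m/s
Steady-state rate R = (F_in − F_out)/L = (388.5 − 287.7) / 46700 m = 2.158e-03 mm/s.
R = 2.158e-03 × 3600 = 7.77 mm/hr.
Over 8.9 h: total = 7.77 × 8.9 = 69.153 ≈ 69 mm.

R ≈ 7.77 mm/hr; total ≈ 69 mm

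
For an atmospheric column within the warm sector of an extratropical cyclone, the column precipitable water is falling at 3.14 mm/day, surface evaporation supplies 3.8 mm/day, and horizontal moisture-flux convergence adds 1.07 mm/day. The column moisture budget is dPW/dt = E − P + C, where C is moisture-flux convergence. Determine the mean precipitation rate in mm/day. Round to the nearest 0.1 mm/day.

dPW/dt = -3.14 mm/day.
P = E + C − dPW/dt = 3.8 + (1.07) − (-3.14) = 8.0 mm/day.

P ≈ 8.0 mm/day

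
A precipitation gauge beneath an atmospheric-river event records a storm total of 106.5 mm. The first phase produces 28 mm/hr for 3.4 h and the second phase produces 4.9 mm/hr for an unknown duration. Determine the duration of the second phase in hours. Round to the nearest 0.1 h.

Known phases: 28 × 3.4 = 95.2 mm.
Remaining depth = 106.5 − 95.2 = 11.3 mm.
Duration = 11.3 / 4.9 = 2.3 h.

duration ≈ 2.3 h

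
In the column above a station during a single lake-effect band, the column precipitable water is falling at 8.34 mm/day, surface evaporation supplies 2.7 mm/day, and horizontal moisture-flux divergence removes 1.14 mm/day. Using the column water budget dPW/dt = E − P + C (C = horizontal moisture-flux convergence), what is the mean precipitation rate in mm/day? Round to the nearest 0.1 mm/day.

dPW/dt = -8.34 mm/day.
P = E + C − dPW/dt = 2.7 + (-1.14) − (-8.34) = 9.9 mm/day.

P ≈ 9.9 mm/day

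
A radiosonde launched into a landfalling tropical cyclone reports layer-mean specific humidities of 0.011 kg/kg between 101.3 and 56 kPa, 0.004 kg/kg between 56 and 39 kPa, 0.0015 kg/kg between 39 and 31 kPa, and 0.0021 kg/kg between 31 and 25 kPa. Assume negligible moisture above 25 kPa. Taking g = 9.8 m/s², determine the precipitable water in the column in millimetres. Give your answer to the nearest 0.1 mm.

Precipitable water is the column-integrated vapour mass per unit area: PW = (1/g) Σ q̄ Δp, with q in kg/kg and Δp in Pa (1 kg/m² of water = 1 mm).
Layer 101.3–56 kPa: Δp = 453 hPa = 45300 Pa, q̄ = 0.011 kg/kg → 0.011 × 45300 / 9.8 = 50.85 mm
Layer 56–39 kPa: Δp = 170 hPa = 17000 Pa, q̄ = 0.004 kg/kg → 0.004 × 17000 / 9.8 = 6.94 mm
Layer 39–31 kPa: Δp = 80 hPa = 8000 Pa, q̄ = 0.0015 kg/kg → 0.0015 × 8000 / 9.8 = 1.22 mm
Layer 31–25 kPa: Δp = 60 hPa = 6000 Pa, q̄ = 0.0021 kg/kg → 0.0021 × 6000 / 9.8 = 1.29 mm
PW = 50.85 + 6.94 + 1.22 + 1.29 = 60.30 ≈ 60.3 mm.

PW ≈ 60.3 mm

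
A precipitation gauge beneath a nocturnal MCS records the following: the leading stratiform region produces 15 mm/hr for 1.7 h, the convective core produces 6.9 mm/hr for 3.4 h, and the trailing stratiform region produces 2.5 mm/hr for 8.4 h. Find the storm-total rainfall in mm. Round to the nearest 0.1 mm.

Total = Σ Rᵢ Δtᵢ = 15 × 1.7 + 6.9 × 3.4 + 2.5 × 8.4
      = 25.5 + 23.46 + 21 = 70.0 mm.

total ≈ 70.0 mm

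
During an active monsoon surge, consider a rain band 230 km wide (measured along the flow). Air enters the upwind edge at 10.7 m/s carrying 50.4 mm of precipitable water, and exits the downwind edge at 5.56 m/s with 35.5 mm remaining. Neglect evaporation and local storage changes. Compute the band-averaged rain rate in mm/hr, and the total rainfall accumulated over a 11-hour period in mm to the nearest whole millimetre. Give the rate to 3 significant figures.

Column moisture flux per unit crosswind length is F = V × PW.
Inflow: F_in = 10.7 × 50.4 = 539.28 mm·m/s
Outflow: F_out = 5.56 × 35.5 = 197.38 mm·m/s
Steady-state rate R = (F_in − F_out)/L = (539.28 − 197.38) / 230000 m = 1.487e-03 mm/s.
R = 1.487e-03 × 3600 = 5.35 mm/hr.
Over 11 h: total = 5.35 × 11 = 58.85 ≈ 59 mm.

R ≈ 5.35 mm/hr; total ≈ 59 mm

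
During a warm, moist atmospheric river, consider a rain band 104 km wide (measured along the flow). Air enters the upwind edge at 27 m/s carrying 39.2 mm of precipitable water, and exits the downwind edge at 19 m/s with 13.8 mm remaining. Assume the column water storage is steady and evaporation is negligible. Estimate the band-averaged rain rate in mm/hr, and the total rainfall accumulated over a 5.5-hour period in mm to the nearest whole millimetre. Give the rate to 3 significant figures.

R ≈ 27.6 mm/hr; total ≈ 152 mm

Column moisture flux per unit crosswind length is F = V × PW.
Inflow: F_in = 27 × 39.2 = 1058.4 mm·m/s
Outflow: F_out = 19 × 13.8 = 262.2 mm·m/s
Steady-state rate R = (F_in − F_out)/L = (1058.4 − 262.2) / 104000 m = 7.656e-03 mm/s.
R = 7.656e-03 × 3600 = 27.6 mm/hr.
Over 5.5 h: total = 27.6 × 5.5 = 151.8 ≈ 152 mm.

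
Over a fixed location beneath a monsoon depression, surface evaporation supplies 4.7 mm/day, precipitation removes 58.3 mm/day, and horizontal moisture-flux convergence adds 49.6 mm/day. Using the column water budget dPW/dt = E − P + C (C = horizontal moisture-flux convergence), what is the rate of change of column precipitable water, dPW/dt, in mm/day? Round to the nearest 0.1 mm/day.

dPW/dt = E − P + C = 4.7 − 58.3 + (49.6) = -4.0 mm/day.

dPW/dt ≈ -4.0 mm/day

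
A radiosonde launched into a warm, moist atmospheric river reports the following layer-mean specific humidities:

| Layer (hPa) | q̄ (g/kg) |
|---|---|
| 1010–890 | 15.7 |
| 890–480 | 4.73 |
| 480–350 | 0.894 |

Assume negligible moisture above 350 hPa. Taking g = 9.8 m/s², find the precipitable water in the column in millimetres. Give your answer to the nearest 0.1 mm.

Precipitable water is the column-integrated vapour mass per unit area: PW = (1/g) Σ q̄ Δp, with q in kg/kg and Δp in Pa (1 kg/m² of water = 1 mm).
Layer 1010–890 hPa: Δp = 120 hPa = 12000 Pa, q̄ = 0.0157 kg/kg → 0.0157 × 12000 / 9.8 = 19.22 mm
Layer 890–480 hPa: Δp = 410 hPa = 41000 Pa, q̄ = 0.00473 kg/kg → 0.00473 × 41000 / 9.8 = 19.79 mm
Layer 480–350 hPa: Δp = 130 hPa = 13000 Pa, q̄ = 0.000894 kg/kg → 0.000894 × 13000 / 9.8 = 1.19 mm
PW = 19.22 + 19.79 + 1.19 = 40.20 ≈ 40.2 mm.

PW ≈ 40.2 mm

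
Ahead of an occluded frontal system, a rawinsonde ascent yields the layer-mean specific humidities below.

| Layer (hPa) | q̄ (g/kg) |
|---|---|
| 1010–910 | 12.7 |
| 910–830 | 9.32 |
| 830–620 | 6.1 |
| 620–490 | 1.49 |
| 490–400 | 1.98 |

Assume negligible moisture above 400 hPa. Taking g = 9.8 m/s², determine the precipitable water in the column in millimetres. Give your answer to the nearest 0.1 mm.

Precipitable water is the column-integrated vapour mass per unit area: PW = (1/g) Σ q̄ Δp, with q in kg/kg and Δp in Pa (1 kg/m² of water = 1 mm).
Layer 1010–910 hPa: Δp = 100 hPa = 10000 Pa, q̄ = 0.0127 kg/kg → 0.0127 × 10000 / 9.8 = 12.96 mm
Layer 910–830 hPa: Δp = 80 hPa = 8000 Pa, q̄ = 0.00932 kg/kg → 0.00932 × 8000 / 9.8 = 7.61 mm
Layer 830–620 hPa: Δp = 210 hPa = 21000 Pa, q̄ = 0.0061 kg/kg → 0.0061 × 21000 / 9.8 = 13.07 mm
Layer 620–490 hPa: Δp = 130 hPa = 13000 Pa, q̄ = 0.00149 kg/kg → 0.00149 × 13000 / 9.8 = 1.98 mm
Layer 490–400 hPa: Δp = 90 hPa = 9000 Pa, q̄ = 0.00198 kg/kg → 0.00198 × 9000 / 9.8 = 1.82 mm
PW = 12.96 + 7.61 + 13.07 + 1.98 + 1.82 = 37.44 ≈ 37.4 mm.

PW ≈ 37.4 mm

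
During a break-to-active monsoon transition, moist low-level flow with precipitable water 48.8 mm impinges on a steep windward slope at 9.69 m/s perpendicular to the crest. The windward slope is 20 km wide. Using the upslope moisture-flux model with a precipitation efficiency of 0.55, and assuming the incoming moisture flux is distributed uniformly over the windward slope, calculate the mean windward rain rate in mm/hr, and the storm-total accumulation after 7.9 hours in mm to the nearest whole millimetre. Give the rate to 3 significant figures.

R ≈ 46.8 mm/hr; total ≈ 370 mm

Incoming column moisture flux per unit ridge length: F = V × PW = 9.69 × 48.8 = 472.872 mm·m/s.
Spread over the 20 km slope with efficiency ε = 0.55: R = ε·F/W = 0.55 × 472.872 / 20000 m = 1.300e-02 mm/s.
R = 1.300e-02 × 3600 = 46.8 mm/hr.
Over 7.9 h: total = 46.8 × 7.9 = 369.72 ≈ 370 mm.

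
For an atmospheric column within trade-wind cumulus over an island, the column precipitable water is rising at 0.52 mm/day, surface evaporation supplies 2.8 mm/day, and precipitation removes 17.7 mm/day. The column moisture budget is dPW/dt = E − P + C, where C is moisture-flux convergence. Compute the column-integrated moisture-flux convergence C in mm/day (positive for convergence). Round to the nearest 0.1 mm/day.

dPW/dt = +0.52 mm/day.
C = dPW/dt − E + P = (+0.52) − 2.8 + 17.7 = 15.4 mm/day.

C ≈ 15.4 mm/day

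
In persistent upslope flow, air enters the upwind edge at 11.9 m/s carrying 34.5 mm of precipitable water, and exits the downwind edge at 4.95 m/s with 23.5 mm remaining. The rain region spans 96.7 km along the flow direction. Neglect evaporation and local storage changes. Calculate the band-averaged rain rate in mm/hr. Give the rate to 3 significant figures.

R ≈ 11.0 mm/hr

Column moisture flux per unit crosswind length is F = V × PW.
Inflow: F_in = 11.9 × 34.5 = 410.55 mm·m/s
Outflow: F_out = 4.95 × 23.5 = 116.325 mm·m/s
Steady-state rate R = (F_in − F_out)/L = (410.55 − 116.325) / 96700 m = 3.043e-03 mm/s.
R = 3.043e-03 × 3600 = 11.0 mm/hr.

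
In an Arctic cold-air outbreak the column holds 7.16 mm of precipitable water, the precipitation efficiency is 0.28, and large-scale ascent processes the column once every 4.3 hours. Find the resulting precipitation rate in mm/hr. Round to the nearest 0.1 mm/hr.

R ≈ 0.5 mm/hr

Each overturning extracts ε × PW = 0.28 × 7.16 = 2.0048 mm.
Rate = ε·PW / τ = 2.0048 / 4.3 h = 0.5 mm/hr.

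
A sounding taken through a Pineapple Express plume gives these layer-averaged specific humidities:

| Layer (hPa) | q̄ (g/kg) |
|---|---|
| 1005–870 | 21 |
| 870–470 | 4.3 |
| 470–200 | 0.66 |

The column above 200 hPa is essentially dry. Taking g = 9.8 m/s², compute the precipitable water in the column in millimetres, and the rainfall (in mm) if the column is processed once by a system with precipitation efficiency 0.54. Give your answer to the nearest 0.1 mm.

Precipitable water is the column-integrated vapour mass per unit area: PW = (1/g) Σ q̄ Δp, with q in kg/kg and Δp in Pa (1 kg/m² of water = 1 mm).
Layer 1005–870 hPa: Δp = 135 hPa = 13500 Pa, q̄ = 0.021 kg/kg → 0.021 × 13500 / 9.8 = 28.93 mm
Layer 870–470 hPa: Δp = 400 hPa = 40000 Pa, q̄ = 0.0043 kg/kg → 0.0043 × 40000 / 9.8 = 17.55 mm
Layer 470–200 hPa: Δp = 270 hPa = 27000 Pa, q̄ = 0.00066 kg/kg → 0.00066 × 27000 / 9.8 = 1.82 mm
PW = 28.93 + 17.55 + 1.82 = 48.30 ≈ 48.3 mm.
Rainfall = ε × PW = 0.54 × 48.3 = 26.1 mm.

PW ≈ 48.3 mm; rainfall ≈ 26.1 mm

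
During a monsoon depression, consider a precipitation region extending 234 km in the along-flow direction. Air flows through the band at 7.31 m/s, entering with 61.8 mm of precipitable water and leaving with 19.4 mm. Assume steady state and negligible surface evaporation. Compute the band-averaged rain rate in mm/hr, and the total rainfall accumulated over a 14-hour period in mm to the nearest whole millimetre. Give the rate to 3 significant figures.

Column moisture flux per unit crosswind length is F = V × PW.
Inflow: F_in = 7.31 × 61.8 = 451.758 mm·m/s
Outflow: F_out = 7.31 × 19.4 = 141.814 mm·m/s
Steady-state rate R = (F_in − F_out)/L = (451.758 − 141.814) / 234000 m = 1.325e-03 mm/s.
R = 1.325e-03 × 3600 = 4.77 mm/hr.
Over 14 h: total = 4.77 × 14 = 66.78 ≈ 67 mm.

R ≈ 4.77 mm/hr; total ≈ 67 mm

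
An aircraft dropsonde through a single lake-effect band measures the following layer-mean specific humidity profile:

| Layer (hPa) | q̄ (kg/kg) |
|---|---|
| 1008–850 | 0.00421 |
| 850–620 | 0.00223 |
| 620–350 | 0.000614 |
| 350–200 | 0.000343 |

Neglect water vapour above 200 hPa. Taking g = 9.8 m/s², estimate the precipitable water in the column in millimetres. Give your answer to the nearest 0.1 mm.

Precipitable water is the column-integrated vapour mass per unit area: PW = (1/g) Σ q̄ Δp, with q in kg/kg and Δp in Pa (1 kg/m² of water = 1 mm).
Layer 1008–850 hPa: Δp = 158 hPa = 15800 Pa, q̄ = 0.00421 kg/kg → 0.00421 × 15800 / 9.8 = 6.79 mm
Layer 850–620 hPa: Δp = 230 hPa = 23000 Pa, q̄ = 0.00223 kg/kg → 0.00223 × 23000 / 9.8 = 5.23 mm
Layer 620–350 hPa: Δp = 270 hPa = 27000 Pa, q̄ = 0.000614 kg/kg → 0.000614 × 27000 / 9.8 = 1.69 mm
Layer 350–200 hPa: Δp = 150 hPa = 15000 Pa, q̄ = 0.000343 kg/kg → 0.000343 × 15000 / 9.8 = 0.53 mm
PW = 6.79 + 5.23 + 1.69 + 0.53 = 14.24 ≈ 14.2 mm.

PW ≈ 14.2 mm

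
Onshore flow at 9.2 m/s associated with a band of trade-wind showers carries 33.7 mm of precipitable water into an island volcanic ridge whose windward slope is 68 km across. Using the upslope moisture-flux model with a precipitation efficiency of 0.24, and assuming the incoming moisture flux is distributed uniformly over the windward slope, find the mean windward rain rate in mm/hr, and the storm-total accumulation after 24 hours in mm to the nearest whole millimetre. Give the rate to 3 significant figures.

R ≈ 3.94 mm/hr; total ≈ 95 mm

Incoming column moisture flux per unit ridge length: F = V × PW = 9.2 × 33.7 = 310.04 mm·m/s.
Spread over the 68 km slope with efficiency ε = 0.24: R = ε·F/W = 0.24 × 310.04 / 68000 m = 1.094e-03 mm/s.
R = 1.094e-03 × 3600 = 3.94 mm/hr.
Over 24 h: total = 3.94 × 24 = 94.56 ≈ 95 mm.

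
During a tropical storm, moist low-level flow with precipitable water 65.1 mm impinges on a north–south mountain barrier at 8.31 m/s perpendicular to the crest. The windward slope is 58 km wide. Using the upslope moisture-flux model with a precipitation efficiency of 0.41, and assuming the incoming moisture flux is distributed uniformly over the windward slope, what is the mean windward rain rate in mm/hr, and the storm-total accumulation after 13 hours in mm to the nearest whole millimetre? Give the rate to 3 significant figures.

Incoming column moisture flux per unit ridge length: F = V × PW = 8.31 × 65.1 = 540.981 mm·m/s.
Spread over the 58 km slope with efficiency ε = 0.41: R = ε·F/W = 0.41 × 540.981 / 58000 m = 3.824e-03 mm/s.
R = 3.824e-03 × 3600 = 13.8 mm/hr.
Over 13 h: total = 13.8 × 13 = 179.4 ≈ 179 mm.

R ≈ 13.8 mm/hr; total ≈ 179 mm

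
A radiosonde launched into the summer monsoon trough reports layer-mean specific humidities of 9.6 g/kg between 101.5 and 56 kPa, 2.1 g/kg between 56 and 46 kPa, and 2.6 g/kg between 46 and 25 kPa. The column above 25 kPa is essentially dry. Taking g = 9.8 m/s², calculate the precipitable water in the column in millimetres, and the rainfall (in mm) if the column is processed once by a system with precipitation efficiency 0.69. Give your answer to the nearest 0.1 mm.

Precipitable water is the column-integrated vapour mass per unit area: PW = (1/g) Σ q̄ Δp, with q in kg/kg and Δp in Pa (1 kg/m² of water = 1 mm).
Layer 101.5–56 kPa: Δp = 455 hPa = 45500 Pa, q̄ = 0.0096 kg/kg → 0.0096 × 45500 / 9.8 = 44.57 mm
Layer 56–46 kPa: Δp = 100 hPa = 10000 Pa, q̄ = 0.0021 kg/kg → 0.0021 × 10000 / 9.8 = 2.14 mm
Layer 46–25 kPa: Δp = 210 hPa = 21000 Pa, q̄ = 0.0026 kg/kg → 0.0026 × 21000 / 9.8 = 5.57 mm
PW = 44.57 + 2.14 + 5.57 = 52.28 ≈ 52.3 mm.
Rainfall = ε × PW = 0.69 × 52.3 = 36.1 mm.

PW ≈ 52.3 mm; rainfall ≈ 36.1 mm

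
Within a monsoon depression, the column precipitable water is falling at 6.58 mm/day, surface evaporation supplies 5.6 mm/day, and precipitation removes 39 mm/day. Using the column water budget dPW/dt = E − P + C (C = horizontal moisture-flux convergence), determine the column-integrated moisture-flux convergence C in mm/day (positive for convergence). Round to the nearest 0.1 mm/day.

dPW/dt = -6.58 mm/day.
C = dPW/dt − E + P = (-6.58) − 5.6 + 39 = 26.8 mm/day.

C ≈ 26.8 mm/day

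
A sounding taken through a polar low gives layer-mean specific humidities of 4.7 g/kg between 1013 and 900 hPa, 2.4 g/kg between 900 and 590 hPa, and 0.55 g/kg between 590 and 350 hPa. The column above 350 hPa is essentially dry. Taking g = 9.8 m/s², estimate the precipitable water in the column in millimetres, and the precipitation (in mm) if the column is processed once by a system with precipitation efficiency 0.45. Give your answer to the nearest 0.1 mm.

PW ≈ 14.4 mm; precipitation ≈ 6.5 mm

Precipitable water is the column-integrated vapour mass per unit area: PW = (1/g) Σ q̄ Δp, with q in kg/kg and Δp in Pa (1 kg/m² of water = 1 mm).
Layer 1013–900 hPa: Δp = 113 hPa = 11300 Pa, q̄ = 0.0047 kg/kg → 0.0047 × 11300 / 9.8 = 5.42 mm
Layer 900–590 hPa: Δp = 310 hPa = 31000 Pa, q̄ = 0.0024 kg/kg → 0.0024 × 31000 / 9.8 = 7.59 mm
Layer 590–350 hPa: Δp = 240 hPa = 24000 Pa, q̄ = 0.00055 kg/kg → 0.00055 × 24000 / 9.8 = 1.35 mm
PW = 5.42 + 7.59 + 1.35 = 14.36 ≈ 14.4 mm.
Precipitation = ε × PW = 0.45 × 14.4 = 6.5 mm.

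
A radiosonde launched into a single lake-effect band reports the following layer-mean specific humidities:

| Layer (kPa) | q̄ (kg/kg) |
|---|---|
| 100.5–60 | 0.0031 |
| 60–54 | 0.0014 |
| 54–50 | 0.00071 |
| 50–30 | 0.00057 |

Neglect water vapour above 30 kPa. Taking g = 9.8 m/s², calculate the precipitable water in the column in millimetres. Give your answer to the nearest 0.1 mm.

PW ≈ 15.1 mm

Precipitable water is the column-integrated vapour mass per unit area: PW = (1/g) Σ q̄ Δp, with q in kg/kg and Δp in Pa (1 kg/m² of water = 1 mm).
Layer 100.5–60 kPa: Δp = 405 hPa = 40500 Pa, q̄ = 0.0031 kg/kg → 0.0031 × 40500 / 9.8 = 12.81 mm
Layer 60–54 kPa: Δp = 60 hPa = 6000 Pa, q̄ = 0.0014 kg/kg → 0.0014 × 6000 / 9.8 = 0.86 mm
Layer 54–50 kPa: Δp = 40 hPa = 4000 Pa, q̄ = 0.00071 kg/kg → 0.00071 × 4000 / 9.8 = 0.29 mm
Layer 50–30 kPa: Δp = 200 hPa = 20000 Pa, q̄ = 0.00057 kg/kg → 0.00057 × 20000 / 9.8 = 1.16 mm
PW = 12.81 + 0.86 + 0.29 + 1.16 = 15.12 ≈ 15.1 mm.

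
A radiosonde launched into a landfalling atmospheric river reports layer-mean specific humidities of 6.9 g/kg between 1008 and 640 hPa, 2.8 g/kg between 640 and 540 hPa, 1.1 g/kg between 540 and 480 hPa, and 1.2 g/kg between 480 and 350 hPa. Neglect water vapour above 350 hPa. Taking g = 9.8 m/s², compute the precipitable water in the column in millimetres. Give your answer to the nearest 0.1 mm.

Precipitable water is the column-integrated vapour mass per unit area: PW = (1/g) Σ q̄ Δp, with q in kg/kg and Δp in Pa (1 kg/m² of water = 1 mm).
Layer 1008–640 hPa: Δp = 368 hPa = 36800 Pa, q̄ = 0.0069 kg/kg → 0.0069 × 36800 / 9.8 = 25.91 mm
Layer 640–540 hPa: Δp = 100 hPa = 10000 Pa, q̄ = 0.0028 kg/kg → 0.0028 × 10000 / 9.8 = 2.86 mm
Layer 540–480 hPa: Δp = 60 hPa = 6000 Pa, q̄ = 0.0011 kg/kg → 0.0011 × 6000 / 9.8 = 0.67 mm
Layer 480–350 hPa: Δp = 130 hPa = 13000 Pa, q̄ = 0.0012 kg/kg → 0.0012 × 13000 / 9.8 = 1.59 mm
PW = 25.91 + 2.86 + 0.67 + 1.59 = 31.03 ≈ 31.0 mm.

PW ≈ 31.0 mm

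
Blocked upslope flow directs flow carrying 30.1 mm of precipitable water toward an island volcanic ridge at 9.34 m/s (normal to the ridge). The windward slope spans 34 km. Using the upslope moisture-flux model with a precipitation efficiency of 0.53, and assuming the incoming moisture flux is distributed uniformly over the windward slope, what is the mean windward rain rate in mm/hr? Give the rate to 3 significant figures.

R ≈ 15.8 mm/hr

Incoming column moisture flux per unit ridge length: F = V × PW = 9.34 × 30.1 = 281.134 mm·m/s.
Spread over the 34 km slope with efficiency ε = 0.53: R = ε·F/W = 0.53 × 281.134 / 34000 m = 4.382e-03 mm/s.
R = 4.382e-03 × 3600 = 15.8 mm/hr.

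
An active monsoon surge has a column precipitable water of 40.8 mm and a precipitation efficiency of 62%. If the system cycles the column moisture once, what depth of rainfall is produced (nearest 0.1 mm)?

Rainfall = ε × PW = 0.62 × 40.8 = 25.3 mm.

rainfall ≈ 25.3 mm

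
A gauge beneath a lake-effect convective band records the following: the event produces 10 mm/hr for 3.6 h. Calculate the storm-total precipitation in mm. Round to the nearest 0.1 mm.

Total = Σ Rᵢ Δtᵢ = 10 × 3.6
      = 36 = 36.0 mm.

total ≈ 36.0 mm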